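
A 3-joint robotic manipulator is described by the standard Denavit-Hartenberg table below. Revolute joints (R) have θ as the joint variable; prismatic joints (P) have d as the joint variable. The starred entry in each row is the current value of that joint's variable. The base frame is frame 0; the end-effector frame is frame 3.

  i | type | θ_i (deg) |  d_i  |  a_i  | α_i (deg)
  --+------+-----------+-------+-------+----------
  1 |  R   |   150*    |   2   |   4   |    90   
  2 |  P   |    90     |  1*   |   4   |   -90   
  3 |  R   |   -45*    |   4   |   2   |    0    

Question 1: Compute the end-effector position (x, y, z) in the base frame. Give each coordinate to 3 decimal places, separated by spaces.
after link 1: o_1 = (-3.4641, 2.0000, 2.0000)
after link 2: o_2 = (-2.9641, 2.8660, 6.0000)
after link 3: o_3 = (1.2071, 2.0908, 7.4142)

1.207 2.091 7.414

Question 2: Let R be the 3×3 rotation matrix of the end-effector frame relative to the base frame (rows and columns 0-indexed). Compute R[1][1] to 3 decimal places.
End-effector y-axis (col 1 of R) = (-0.3536,-0.6124,0.7071)
R[1][1] = -0.6124

-0.612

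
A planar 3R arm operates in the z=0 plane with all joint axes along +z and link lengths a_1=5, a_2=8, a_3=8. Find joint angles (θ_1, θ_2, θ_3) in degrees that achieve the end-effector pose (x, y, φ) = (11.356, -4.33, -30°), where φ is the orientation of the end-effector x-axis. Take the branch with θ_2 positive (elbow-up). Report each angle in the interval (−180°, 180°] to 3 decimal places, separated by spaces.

wrist centre = target − a_3·(cos φ, sin φ) = (4.4278, -0.3300)
cos θ_2 = (19.7143−5²−8²)/(2·5·8) = -0.8661; θ_2 = 150.0053° (elbow-up)
β = atan2(-0.3300,4.4278) = -4.2623°; ψ = atan2(3.9994,-1.9286) = 115.7443°
θ_1 = β − ψ = -120.0066°
θ_3 = φ − θ_1 − θ_2 = -59.9987° (wrapped to (-180°,180°])

-120.007 150.005 -59.999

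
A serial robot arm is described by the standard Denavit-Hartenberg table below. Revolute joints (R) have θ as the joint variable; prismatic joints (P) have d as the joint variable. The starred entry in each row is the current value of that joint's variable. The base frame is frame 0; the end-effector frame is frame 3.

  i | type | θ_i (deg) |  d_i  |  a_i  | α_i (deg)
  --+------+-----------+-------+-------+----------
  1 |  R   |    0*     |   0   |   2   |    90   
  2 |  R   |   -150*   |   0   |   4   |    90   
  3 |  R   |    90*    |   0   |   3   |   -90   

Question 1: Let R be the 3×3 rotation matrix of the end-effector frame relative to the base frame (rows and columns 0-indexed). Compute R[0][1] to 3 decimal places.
End-effector y-axis (col 1 of R) = (0.5000,0.0000,-0.8660)
R[0][1] = 0.5000

0.500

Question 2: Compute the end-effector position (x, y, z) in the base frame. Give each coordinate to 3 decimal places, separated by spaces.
-1.464 -3.000 -2.000

after link 1: o_1 = (2.0000, 0.0000, 0.0000)
after link 2: o_2 = (-1.4641, -0.0000, -2.0000)
after link 3: o_3 = (-1.4641, -3.0000, -2.0000)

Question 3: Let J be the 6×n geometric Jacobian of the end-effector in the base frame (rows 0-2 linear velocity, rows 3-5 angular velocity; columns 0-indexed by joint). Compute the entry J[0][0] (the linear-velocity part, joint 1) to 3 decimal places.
axis z_0 = ẑ; lever o_n−o_0 = (-1.4641,-3.0000,-2.0000)
cross product → J_v[:, 0] = (3.0000,-1.4641,0.0000)
J_ω[:, 0] = z_0
entry J[0][0] = 3.0000

3.000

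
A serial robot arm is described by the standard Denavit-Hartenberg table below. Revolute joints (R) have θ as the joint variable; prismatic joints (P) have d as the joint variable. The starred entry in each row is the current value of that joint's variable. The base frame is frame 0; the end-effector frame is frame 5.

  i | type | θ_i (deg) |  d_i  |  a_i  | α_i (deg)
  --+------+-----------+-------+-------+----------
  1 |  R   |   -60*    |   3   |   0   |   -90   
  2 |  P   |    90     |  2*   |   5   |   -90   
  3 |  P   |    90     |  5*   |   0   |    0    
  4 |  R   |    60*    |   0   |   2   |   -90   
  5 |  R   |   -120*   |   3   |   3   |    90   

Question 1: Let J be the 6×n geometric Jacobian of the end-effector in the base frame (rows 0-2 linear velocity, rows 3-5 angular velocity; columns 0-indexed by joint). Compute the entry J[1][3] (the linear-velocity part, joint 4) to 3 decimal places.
0.967

axis z_3 = (-0.5000,0.8660,-0.0000); lever o_n−o_3 = (0.7345,3.4240,1.9330)
cross product → J_v[:, 3] = (1.6740,0.9665,-2.3481)
J_ω[:, 3] = z_3
entry J[1][3] = 0.9665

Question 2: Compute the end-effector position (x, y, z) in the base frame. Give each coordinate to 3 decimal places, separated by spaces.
-0.033 8.754 -0.067

after link 1: o_1 = (0.0000, 0.0000, 3.0000)
after link 2: o_2 = (1.7321, 1.0000, -2.0000)
after link 3: o_3 = (-0.7679, 5.3301, -2.0000)
after link 4: o_4 = (-1.6340, 4.8301, -0.2679)
after link 5: o_5 = (-0.0335, 8.7542, -0.0670)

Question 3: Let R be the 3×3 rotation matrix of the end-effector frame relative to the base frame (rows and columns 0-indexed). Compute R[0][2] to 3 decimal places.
End-effector z-axis (col 2 of R) = (0.6250,-0.2165,-0.7500)
R[0][2] = 0.6250

0.625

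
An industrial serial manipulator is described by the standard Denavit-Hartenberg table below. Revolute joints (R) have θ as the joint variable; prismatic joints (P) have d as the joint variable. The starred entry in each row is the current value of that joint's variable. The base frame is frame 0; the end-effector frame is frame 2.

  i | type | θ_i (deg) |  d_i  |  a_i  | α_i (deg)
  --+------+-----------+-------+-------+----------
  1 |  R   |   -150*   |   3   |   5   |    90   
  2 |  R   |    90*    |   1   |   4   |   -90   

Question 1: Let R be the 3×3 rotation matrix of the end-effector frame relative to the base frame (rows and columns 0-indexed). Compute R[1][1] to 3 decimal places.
-0.866

End-effector y-axis (col 1 of R) = (0.5000,-0.8660,-0.0000)
R[1][1] = -0.8660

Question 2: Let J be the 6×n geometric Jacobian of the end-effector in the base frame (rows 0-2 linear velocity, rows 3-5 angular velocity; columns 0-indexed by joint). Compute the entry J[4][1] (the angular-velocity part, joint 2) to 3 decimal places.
axis z_1 = (-0.5000,0.8660,0.0000); lever o_n−o_1 = (-0.5000,0.8660,4.0000)
cross product → J_v[:, 1] = (3.4641,2.0000,0.0000)
J_ω[:, 1] = z_1
entry J[4][1] = 0.8660

0.866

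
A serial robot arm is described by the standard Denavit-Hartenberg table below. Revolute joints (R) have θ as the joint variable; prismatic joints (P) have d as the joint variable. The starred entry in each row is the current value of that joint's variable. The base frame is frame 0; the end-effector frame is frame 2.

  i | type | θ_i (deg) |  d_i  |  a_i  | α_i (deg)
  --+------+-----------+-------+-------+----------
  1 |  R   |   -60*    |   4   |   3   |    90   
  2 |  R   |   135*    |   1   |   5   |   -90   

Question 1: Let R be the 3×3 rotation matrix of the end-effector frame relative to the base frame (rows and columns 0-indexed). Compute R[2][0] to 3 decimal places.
0.707

End-effector x-axis (col 0 of R) = (-0.3536,0.6124,0.7071)
R[2][0] = 0.7071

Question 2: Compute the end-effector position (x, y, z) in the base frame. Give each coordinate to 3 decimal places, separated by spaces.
after link 1: o_1 = (1.5000, -2.5981, 4.0000)
after link 2: o_2 = (-1.1338, -0.0362, 7.5355)

-1.134 -0.036 7.536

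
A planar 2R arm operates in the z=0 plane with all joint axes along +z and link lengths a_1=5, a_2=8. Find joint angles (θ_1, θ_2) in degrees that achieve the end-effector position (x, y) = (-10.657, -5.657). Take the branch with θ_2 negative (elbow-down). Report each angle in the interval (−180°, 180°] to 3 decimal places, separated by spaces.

cos θ_2 = (145.5733−5²−8²)/(2·5·8) = 0.7072; θ_2 = -44.9952° (elbow-down)
β = atan2(-5.6570,-10.6570) = -152.0395°; ψ = atan2(-5.6564,10.6573) = -27.9571°
θ_1 = β − ψ = -124.0824°

-124.082 -44.995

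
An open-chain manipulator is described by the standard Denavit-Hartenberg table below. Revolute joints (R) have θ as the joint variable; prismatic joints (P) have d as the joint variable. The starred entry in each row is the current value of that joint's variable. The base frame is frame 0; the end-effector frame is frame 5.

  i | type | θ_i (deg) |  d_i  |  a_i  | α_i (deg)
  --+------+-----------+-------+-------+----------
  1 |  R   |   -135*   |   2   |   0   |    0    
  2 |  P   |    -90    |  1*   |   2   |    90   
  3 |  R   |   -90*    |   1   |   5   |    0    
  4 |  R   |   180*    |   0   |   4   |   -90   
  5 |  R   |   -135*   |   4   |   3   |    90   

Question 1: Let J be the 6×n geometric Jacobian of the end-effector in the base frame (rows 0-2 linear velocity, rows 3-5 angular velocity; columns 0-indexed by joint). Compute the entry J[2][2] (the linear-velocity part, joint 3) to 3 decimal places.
axis z_2 = (0.7071,0.7071,0.0000); lever o_n−o_2 = (5.0355,-0.6213,-3.1213)
cross product → J_v[:, 2] = (-2.2071,2.2071,-4.0000)
J_ω[:, 2] = z_2
entry J[2][2] = -4.0000

-4.000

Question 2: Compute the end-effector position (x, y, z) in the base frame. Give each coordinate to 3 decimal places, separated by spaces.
after link 1: o_1 = (0.0000, 0.0000, 2.0000)
after link 2: o_2 = (-1.4142, 1.4142, 3.0000)
after link 3: o_3 = (-0.7071, 2.1213, -2.0000)
after link 4: o_4 = (-0.7071, 2.1213, 2.0000)
after link 5: o_5 = (3.6213, 0.7929, -0.1213)

3.621 0.793 -0.121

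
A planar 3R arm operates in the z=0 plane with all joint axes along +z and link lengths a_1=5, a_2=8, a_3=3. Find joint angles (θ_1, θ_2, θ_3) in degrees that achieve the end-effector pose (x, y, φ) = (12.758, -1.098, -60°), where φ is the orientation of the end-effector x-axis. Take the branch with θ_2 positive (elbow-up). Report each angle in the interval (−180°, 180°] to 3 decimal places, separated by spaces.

wrist centre = target − a_3·(cos φ, sin φ) = (11.2580, 1.5001)
cos θ_2 = (128.9928−5²−8²)/(2·5·8) = 0.4999; θ_2 = 60.0060° (elbow-up)
β = atan2(1.5001,11.2580) = 7.5897°; ψ = atan2(6.9286,8.9993) = 37.5930°
θ_1 = β − ψ = -30.0033°
θ_3 = φ − θ_1 − θ_2 = -90.0027° (wrapped to (-180°,180°])

-30.003 60.006 -90.003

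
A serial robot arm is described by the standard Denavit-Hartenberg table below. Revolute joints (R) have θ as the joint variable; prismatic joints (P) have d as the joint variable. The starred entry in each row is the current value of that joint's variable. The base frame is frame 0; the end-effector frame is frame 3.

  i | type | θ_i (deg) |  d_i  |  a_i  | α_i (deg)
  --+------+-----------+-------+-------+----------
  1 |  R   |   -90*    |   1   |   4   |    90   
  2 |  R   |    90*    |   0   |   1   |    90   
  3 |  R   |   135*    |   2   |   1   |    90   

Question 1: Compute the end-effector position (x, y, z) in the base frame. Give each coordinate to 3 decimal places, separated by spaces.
-0.707 -6.000 1.293

after link 1: o_1 = (0.0000, -4.0000, 1.0000)
after link 2: o_2 = (0.0000, -4.0000, 2.0000)
after link 3: o_3 = (-0.7071, -6.0000, 1.2929)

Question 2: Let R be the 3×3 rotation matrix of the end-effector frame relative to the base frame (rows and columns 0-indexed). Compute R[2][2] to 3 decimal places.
End-effector z-axis (col 2 of R) = (-0.7071,-0.0000,0.7071)
R[2][2] = 0.7071

0.707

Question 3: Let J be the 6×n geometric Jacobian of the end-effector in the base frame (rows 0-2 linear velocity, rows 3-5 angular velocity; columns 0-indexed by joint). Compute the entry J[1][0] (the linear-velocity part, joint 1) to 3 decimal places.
-0.707

axis z_0 = ẑ; lever o_n−o_0 = (-0.7071,-6.0000,1.2929)
cross product → J_v[:, 0] = (6.0000,-0.7071,0.0000)
J_ω[:, 0] = z_0
entry J[1][0] = -0.7071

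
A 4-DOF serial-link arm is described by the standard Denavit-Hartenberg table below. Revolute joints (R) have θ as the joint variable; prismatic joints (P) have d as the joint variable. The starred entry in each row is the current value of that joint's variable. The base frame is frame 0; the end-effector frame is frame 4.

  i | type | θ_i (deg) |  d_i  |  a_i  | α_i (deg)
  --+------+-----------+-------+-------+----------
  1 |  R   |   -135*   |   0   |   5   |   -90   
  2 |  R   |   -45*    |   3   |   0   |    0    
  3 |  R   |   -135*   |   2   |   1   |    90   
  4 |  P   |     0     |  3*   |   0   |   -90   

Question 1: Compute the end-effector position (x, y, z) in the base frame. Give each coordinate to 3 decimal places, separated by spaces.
0.707 -6.364 -3.000

after link 1: o_1 = (-3.5355, -3.5355, 0.0000)
after link 2: o_2 = (-1.4142, -5.6569, 0.0000)
after link 3: o_3 = (0.7071, -6.3640, 0.0000)
after link 4: o_4 = (0.7071, -6.3640, -3.0000)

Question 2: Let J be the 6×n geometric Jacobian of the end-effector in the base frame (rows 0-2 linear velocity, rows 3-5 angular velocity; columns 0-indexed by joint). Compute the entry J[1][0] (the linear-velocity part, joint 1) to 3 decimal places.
0.707

axis z_0 = ẑ; lever o_n−o_0 = (0.7071,-6.3640,-3.0000)
cross product → J_v[:, 0] = (6.3640,0.7071,-0.0000)
J_ω[:, 0] = z_0
entry J[1][0] = 0.7071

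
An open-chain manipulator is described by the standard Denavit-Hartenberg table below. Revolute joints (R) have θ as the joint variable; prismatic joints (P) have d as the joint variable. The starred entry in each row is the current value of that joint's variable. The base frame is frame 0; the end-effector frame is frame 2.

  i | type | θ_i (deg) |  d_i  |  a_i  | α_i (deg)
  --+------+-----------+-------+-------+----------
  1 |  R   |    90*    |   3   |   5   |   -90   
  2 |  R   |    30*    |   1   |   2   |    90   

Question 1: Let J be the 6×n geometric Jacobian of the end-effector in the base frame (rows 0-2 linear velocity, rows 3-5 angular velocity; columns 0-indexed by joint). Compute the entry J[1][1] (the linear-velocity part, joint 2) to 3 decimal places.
-1.000

axis z_1 = (-1.0000,0.0000,0.0000); lever o_n−o_1 = (-1.0000,1.7321,-1.0000)
cross product → J_v[:, 1] = (-0.0000,-1.0000,-1.7321)
J_ω[:, 1] = z_1
entry J[1][1] = -1.0000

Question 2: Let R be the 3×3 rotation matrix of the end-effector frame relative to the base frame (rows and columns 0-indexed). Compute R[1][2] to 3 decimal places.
0.500

End-effector z-axis (col 2 of R) = (0.0000,0.5000,0.8660)
R[1][2] = 0.5000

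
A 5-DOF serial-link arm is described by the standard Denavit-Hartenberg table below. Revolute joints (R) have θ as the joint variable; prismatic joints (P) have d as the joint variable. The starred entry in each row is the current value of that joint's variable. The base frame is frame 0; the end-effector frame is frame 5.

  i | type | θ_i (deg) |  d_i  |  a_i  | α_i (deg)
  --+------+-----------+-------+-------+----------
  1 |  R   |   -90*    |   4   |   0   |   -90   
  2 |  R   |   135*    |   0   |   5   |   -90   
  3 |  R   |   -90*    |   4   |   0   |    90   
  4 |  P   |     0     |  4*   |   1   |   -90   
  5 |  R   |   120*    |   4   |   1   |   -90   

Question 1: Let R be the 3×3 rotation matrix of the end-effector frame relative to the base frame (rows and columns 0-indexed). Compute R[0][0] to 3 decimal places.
End-effector x-axis (col 0 of R) = (-0.5000,0.6124,-0.6124)
R[0][0] = -0.5000

-0.500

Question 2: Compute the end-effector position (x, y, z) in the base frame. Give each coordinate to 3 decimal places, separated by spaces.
after link 1: o_1 = (0.0000, 0.0000, 4.0000)
after link 2: o_2 = (0.0000, 3.5355, 0.4645)
after link 3: o_3 = (-0.0000, 6.3640, 3.2929)
after link 4: o_4 = (1.0000, 3.5355, 6.1213)
after link 5: o_5 = (0.5000, 6.9763, 8.3374)

0.500 6.976 8.337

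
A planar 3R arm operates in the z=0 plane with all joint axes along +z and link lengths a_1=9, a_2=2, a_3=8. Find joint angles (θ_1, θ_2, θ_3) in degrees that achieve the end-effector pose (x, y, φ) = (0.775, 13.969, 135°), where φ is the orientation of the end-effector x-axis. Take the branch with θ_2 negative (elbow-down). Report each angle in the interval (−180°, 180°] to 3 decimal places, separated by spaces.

wrist centre = target − a_3·(cos φ, sin φ) = (6.4319, 8.3121)
cos θ_2 = (110.4605−9²−2²)/(2·9·2) = 0.7072; θ_2 = -44.9895° (elbow-down)
β = atan2(8.3121,6.4319) = 52.2677°; ψ = atan2(-1.4140,10.4145) = -7.7317°
θ_1 = β − ψ = 59.9993°
θ_3 = φ − θ_1 − θ_2 = 119.9902° (wrapped to (-180°,180°])

59.999 -44.989 119.990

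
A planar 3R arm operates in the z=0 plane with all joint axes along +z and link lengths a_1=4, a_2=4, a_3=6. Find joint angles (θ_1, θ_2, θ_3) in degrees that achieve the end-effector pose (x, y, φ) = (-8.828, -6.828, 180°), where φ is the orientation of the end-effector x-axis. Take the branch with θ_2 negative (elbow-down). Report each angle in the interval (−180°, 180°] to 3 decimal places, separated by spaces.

wrist centre = target − a_3·(cos φ, sin φ) = (-2.8280, -6.8280)
cos θ_2 = (54.6192−4²−4²)/(2·4·4) = 0.7068; θ_2 = -45.0209° (elbow-down)
β = atan2(-6.8280,-2.8280) = -112.4982°; ψ = atan2(-2.8295,6.8274) = -22.5104°
θ_1 = β − ψ = -89.9878°
θ_3 = φ − θ_1 − θ_2 = -44.9914° (wrapped to (-180°,180°])

-89.988 -45.021 -44.991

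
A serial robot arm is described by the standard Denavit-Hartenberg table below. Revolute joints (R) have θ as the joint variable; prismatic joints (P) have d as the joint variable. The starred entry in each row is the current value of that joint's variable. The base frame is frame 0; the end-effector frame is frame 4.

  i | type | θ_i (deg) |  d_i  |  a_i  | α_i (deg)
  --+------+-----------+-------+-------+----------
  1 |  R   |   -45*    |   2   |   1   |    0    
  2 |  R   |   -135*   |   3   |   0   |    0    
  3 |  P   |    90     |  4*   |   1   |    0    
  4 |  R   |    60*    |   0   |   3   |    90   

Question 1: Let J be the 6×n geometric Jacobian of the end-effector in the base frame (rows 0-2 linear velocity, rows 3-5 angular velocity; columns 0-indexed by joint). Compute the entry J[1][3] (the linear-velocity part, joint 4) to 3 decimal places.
2.598

axis z_3 = (0.0000,0.0000,1.0000); lever o_n−o_3 = (2.5981,-1.5000,0.0000)
cross product → J_v[:, 3] = (1.5000,2.5981,-0.0000)
J_ω[:, 3] = z_3
entry J[1][3] = 2.5981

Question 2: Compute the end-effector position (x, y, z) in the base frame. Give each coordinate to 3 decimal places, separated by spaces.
3.305 -3.207 9.000

after link 1: o_1 = (0.7071, -0.7071, 2.0000)
after link 2: o_2 = (0.7071, -0.7071, 5.0000)
after link 3: o_3 = (0.7071, -1.7071, 9.0000)
after link 4: o_4 = (3.3052, -3.2071, 9.0000)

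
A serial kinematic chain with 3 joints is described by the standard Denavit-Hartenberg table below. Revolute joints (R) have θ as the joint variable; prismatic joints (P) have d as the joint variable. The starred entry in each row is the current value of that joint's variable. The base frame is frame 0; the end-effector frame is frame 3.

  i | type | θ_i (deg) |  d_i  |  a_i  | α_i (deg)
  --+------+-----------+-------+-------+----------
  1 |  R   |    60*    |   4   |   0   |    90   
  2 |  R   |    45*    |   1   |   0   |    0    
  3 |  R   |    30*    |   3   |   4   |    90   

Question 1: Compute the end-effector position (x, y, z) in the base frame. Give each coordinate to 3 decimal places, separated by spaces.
after link 1: o_1 = (0.0000, 0.0000, 4.0000)
after link 2: o_2 = (0.8660, -0.5000, 4.0000)
after link 3: o_3 = (3.9817, -1.1034, 7.8637)

3.982 -1.103 7.864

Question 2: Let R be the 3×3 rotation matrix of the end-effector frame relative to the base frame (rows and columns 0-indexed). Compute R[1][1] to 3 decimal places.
-0.500

End-effector y-axis (col 1 of R) = (0.8660,-0.5000,0.0000)
R[1][1] = -0.5000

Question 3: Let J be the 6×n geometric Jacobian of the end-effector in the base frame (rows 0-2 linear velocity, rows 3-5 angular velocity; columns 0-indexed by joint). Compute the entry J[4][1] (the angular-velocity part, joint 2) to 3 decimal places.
-0.500

axis z_1 = (0.8660,-0.5000,0.0000); lever o_n−o_1 = (3.9817,-1.1034,3.8637)
cross product → J_v[:, 1] = (-1.9319,-3.3461,1.0353)
J_ω[:, 1] = z_1
entry J[4][1] = -0.5000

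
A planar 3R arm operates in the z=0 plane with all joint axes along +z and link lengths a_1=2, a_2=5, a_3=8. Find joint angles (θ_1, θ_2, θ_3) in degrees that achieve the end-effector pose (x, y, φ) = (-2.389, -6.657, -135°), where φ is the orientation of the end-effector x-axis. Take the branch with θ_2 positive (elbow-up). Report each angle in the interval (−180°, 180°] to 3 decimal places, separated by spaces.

wrist centre = target − a_3·(cos φ, sin φ) = (3.2679, -1.0001)
cos θ_2 = (11.6792−2²−5²)/(2·2·5) = -0.8660; θ_2 = 150.0019° (elbow-up)
β = atan2(-1.0001,3.2679) = -17.0170°; ψ = atan2(2.4999,-2.3302) = 132.9884°
θ_1 = β − ψ = -150.0054°
θ_3 = φ − θ_1 − θ_2 = -134.9964° (wrapped to (-180°,180°])

-150.005 150.002 -134.996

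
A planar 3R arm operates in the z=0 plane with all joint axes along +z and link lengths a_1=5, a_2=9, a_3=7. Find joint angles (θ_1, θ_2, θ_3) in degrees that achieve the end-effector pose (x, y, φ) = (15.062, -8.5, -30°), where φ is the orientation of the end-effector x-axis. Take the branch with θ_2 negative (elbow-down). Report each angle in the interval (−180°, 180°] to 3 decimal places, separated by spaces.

wrist centre = target − a_3·(cos φ, sin φ) = (8.9998, -5.0000)
cos θ_2 = (105.9968−5²−9²)/(2·5·9) = -0.0000; θ_2 = -90.0020° (elbow-down)
β = atan2(-5.0000,8.9998) = -29.0551°; ψ = atan2(-9.0000,4.9997) = -60.9470°
θ_1 = β − ψ = 31.8919°
θ_3 = φ − θ_1 − θ_2 = 28.1102° (wrapped to (-180°,180°])

31.892 -90.002 28.110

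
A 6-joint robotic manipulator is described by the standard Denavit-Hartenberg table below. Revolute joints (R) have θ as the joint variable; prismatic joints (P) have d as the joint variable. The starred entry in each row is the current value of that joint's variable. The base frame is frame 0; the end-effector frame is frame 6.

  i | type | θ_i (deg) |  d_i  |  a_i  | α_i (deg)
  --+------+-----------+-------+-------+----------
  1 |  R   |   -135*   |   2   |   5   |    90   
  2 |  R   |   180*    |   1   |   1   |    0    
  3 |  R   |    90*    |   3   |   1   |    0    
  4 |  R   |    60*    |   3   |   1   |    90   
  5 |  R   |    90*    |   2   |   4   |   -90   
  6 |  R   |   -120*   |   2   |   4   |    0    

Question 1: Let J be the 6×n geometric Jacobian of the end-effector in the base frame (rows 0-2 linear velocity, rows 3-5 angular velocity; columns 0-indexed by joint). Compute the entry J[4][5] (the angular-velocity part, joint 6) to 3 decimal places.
axis z_5 = (0.6124,0.6124,0.5000); lever o_n−o_5 = (3.8637,1.0353,-2.0000)
cross product → J_v[:, 5] = (-1.7424,3.1566,-1.7321)
J_ω[:, 5] = z_5
entry J[4][5] = 0.6124

0.612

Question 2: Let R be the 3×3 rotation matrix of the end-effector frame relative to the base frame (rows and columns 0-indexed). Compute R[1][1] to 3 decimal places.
End-effector y-axis (col 1 of R) = (-0.4356,0.7891,-0.4330)
R[1][1] = 0.7891

0.789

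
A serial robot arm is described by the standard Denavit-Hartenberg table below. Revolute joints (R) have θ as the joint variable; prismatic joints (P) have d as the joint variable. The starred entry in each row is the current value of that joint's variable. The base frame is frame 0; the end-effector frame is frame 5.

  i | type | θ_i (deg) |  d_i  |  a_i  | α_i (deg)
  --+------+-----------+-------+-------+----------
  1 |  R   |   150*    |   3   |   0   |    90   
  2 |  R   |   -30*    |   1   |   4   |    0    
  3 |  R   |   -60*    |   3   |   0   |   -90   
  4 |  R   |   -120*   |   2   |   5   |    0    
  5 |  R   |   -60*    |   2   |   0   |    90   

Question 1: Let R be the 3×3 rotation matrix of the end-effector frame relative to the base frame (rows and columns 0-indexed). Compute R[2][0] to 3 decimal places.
End-effector x-axis (col 0 of R) = (0.0000,0.0000,1.0000)
R[2][0] = 1.0000

1.000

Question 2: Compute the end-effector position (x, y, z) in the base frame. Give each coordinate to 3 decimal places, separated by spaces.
-2.299 10.946 3.500

after link 1: o_1 = (0.0000, 0.0000, 3.0000)
after link 2: o_2 = (-2.5000, 2.5981, 1.0000)
after link 3: o_3 = (-1.0000, 5.1962, 1.0000)
after link 4: o_4 = (-0.5670, 9.9462, 3.5000)
after link 5: o_5 = (-2.2990, 10.9462, 3.5000)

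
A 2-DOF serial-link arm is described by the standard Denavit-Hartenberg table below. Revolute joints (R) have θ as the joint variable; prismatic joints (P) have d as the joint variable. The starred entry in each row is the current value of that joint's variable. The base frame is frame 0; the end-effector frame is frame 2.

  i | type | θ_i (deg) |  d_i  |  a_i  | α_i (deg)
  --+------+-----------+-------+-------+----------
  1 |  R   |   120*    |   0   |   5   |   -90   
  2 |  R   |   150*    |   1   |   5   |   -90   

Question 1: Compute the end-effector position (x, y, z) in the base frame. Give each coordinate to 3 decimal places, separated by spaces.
after link 1: o_1 = (-2.5000, 4.3301, 0.0000)
after link 2: o_2 = (-1.2010, 0.0801, -2.5000)

-1.201 0.080 -2.500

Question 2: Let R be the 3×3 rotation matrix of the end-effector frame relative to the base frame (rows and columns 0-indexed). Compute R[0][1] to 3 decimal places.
End-effector y-axis (col 1 of R) = (0.8660,0.5000,-0.0000)
R[0][1] = 0.8660

0.866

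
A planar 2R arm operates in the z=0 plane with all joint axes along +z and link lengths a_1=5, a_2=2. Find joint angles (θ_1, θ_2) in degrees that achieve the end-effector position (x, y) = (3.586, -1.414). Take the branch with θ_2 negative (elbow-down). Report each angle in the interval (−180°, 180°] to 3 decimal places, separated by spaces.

cos θ_2 = (14.8588−5²−2²)/(2·5·2) = -0.7071; θ_2 = -134.9962° (elbow-down)
β = atan2(-1.4140,3.5860) = -21.5199°; ψ = atan2(-1.4143,3.5859) = -21.5248°
θ_1 = β − ψ = 0.0049°

0.005 -134.996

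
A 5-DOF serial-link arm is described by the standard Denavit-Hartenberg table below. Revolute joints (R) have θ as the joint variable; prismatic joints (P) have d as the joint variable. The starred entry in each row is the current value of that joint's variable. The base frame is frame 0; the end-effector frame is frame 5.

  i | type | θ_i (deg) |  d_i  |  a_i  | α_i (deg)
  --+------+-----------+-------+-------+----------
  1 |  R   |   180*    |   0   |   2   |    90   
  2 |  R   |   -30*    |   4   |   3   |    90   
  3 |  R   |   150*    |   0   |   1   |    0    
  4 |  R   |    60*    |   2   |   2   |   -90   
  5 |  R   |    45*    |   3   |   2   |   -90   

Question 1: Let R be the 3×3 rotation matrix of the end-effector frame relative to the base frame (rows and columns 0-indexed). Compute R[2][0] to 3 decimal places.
0.919

End-effector x-axis (col 0 of R) = (0.1768,-0.3536,0.9186)
R[2][0] = 0.9186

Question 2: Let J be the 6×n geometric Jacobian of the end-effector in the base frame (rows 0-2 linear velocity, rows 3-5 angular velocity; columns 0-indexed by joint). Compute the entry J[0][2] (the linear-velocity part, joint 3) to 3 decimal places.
-3.295

axis z_2 = (0.5000,0.0000,-0.8660); lever o_n−o_2 = (2.3045,-3.8052,0.6541)
cross product → J_v[:, 2] = (-3.2954,-2.3228,-1.9026)
J_ω[:, 2] = z_2
entry J[0][2] = -3.2954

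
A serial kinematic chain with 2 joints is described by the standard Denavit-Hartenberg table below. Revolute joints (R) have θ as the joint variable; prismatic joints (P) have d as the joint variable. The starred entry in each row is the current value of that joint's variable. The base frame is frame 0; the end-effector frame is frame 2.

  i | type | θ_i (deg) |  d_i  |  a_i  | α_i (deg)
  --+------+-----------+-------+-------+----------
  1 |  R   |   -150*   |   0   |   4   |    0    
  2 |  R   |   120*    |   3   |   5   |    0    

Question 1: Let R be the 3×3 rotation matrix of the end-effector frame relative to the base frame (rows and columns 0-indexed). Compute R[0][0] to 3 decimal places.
0.866

End-effector x-axis (col 0 of R) = (0.8660,-0.5000,0.0000)
R[0][0] = 0.8660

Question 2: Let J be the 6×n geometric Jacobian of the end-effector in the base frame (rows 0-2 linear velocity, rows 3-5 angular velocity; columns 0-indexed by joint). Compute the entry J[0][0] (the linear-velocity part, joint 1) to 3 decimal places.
4.500

axis z_0 = ẑ; lever o_n−o_0 = (0.8660,-4.5000,3.0000)
cross product → J_v[:, 0] = (4.5000,0.8660,-0.0000)
J_ω[:, 0] = z_0
entry J[0][0] = 4.5000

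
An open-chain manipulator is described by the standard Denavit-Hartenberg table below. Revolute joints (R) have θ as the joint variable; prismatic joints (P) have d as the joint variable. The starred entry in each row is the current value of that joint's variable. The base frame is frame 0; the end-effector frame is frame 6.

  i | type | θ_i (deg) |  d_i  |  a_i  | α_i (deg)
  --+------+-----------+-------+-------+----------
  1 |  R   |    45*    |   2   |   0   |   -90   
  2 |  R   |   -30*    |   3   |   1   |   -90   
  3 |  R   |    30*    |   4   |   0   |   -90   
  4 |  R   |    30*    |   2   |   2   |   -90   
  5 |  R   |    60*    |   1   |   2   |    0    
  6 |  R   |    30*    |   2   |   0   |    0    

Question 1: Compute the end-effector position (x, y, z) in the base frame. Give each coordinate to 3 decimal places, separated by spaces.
after link 1: o_1 = (0.0000, 0.0000, 2.0000)
after link 2: o_2 = (-1.5089, 2.7337, 2.5000)
after link 3: o_3 = (-0.0947, 4.1479, -0.9641)
after link 4: o_4 = (1.6950, 2.2634, 0.1519)
after link 5: o_5 = (1.0052, 3.4362, 1.9264)
after link 6: o_6 = (-0.4910, 2.6470, 2.9934)

-0.491 2.647 2.993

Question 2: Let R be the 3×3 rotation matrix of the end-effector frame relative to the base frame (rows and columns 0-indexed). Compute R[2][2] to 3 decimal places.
0.533

End-effector z-axis (col 2 of R) = (-0.7481,-0.3946,0.5335)
R[2][2] = 0.5335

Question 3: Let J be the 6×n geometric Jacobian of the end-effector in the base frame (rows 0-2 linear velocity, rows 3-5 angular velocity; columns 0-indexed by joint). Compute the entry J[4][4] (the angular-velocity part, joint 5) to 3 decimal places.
-0.395

axis z_4 = (-0.7481,-0.3946,0.5335); lever o_n−o_4 = (-2.1860,0.3836,2.8415)
cross product → J_v[:, 4] = (-1.3258,0.9596,-1.1495)
J_ω[:, 4] = z_4
entry J[4][4] = -0.3946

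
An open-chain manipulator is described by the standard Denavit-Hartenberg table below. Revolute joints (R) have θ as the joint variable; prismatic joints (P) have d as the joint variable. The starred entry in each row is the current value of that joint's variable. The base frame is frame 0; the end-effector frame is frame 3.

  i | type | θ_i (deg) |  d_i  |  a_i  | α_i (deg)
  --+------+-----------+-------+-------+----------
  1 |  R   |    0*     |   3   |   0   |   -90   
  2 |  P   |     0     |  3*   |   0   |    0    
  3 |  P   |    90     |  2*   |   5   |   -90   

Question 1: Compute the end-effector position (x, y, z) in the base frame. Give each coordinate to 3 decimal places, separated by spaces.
after link 1: o_1 = (0.0000, 0.0000, 3.0000)
after link 2: o_2 = (0.0000, 3.0000, 3.0000)
after link 3: o_3 = (0.0000, 5.0000, -2.0000)

0.000 5.000 -2.000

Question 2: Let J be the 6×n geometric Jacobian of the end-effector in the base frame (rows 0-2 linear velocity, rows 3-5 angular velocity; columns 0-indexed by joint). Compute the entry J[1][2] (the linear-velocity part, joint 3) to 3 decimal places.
1.000

prismatic axis z_2 = (0.0000,1.0000,0.0000)
J_v[:, 2] = z_2; J_ω[:, 2] = (0,0,0)
entry J[1][2] = 1.0000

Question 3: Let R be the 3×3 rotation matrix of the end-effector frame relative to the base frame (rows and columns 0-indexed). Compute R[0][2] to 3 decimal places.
End-effector z-axis (col 2 of R) = (-1.0000,0.0000,-0.0000)
R[0][2] = -1.0000

-1.000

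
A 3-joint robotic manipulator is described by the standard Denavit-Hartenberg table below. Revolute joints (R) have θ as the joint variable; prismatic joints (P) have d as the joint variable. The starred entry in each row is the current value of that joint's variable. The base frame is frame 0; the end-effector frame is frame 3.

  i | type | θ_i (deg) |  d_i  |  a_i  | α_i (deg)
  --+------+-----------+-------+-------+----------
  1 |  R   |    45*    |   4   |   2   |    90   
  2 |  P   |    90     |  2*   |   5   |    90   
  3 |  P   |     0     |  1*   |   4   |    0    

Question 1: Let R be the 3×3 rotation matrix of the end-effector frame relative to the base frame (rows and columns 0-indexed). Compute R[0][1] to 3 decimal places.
0.707

End-effector y-axis (col 1 of R) = (0.7071,-0.7071,0.0000)
R[0][1] = 0.7071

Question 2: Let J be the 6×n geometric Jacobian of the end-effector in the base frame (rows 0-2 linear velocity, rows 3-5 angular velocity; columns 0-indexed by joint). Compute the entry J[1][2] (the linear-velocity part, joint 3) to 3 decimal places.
prismatic axis z_2 = (0.7071,0.7071,-0.0000)
J_v[:, 2] = z_2; J_ω[:, 2] = (0,0,0)
entry J[1][2] = 0.7071

0.707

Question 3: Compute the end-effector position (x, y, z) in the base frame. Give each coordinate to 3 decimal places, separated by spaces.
3.536 0.707 13.000

after link 1: o_1 = (1.4142, 1.4142, 4.0000)
after link 2: o_2 = (2.8284, 0.0000, 9.0000)
after link 3: o_3 = (3.5355, 0.7071, 13.0000)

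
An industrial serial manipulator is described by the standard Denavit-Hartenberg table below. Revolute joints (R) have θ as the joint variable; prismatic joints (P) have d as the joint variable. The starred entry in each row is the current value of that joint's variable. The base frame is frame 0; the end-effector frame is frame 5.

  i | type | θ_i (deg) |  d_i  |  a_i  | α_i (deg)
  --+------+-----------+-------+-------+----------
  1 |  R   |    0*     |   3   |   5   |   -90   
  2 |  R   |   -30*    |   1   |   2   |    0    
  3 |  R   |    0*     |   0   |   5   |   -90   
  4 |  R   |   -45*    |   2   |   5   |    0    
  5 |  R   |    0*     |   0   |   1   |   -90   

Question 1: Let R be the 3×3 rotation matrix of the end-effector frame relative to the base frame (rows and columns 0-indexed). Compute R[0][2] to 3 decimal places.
0.612

End-effector z-axis (col 2 of R) = (0.6124,-0.7071,0.3536)
R[0][2] = 0.6124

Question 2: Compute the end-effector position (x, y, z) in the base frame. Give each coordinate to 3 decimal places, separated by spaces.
after link 1: o_1 = (5.0000, 0.0000, 3.0000)
after link 2: o_2 = (6.7321, 1.0000, 4.0000)
after link 3: o_3 = (11.0622, 1.0000, 6.5000)
after link 4: o_4 = (15.1240, 4.5355, 6.5357)
after link 5: o_5 = (15.7364, 5.2426, 6.8893)

15.736 5.243 6.889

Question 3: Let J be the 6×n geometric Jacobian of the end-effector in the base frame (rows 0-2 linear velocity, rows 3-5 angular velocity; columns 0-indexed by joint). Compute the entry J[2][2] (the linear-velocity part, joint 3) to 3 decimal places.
-9.004

axis z_2 = (0.0000,1.0000,0.0000); lever o_n−o_2 = (9.0044,4.2426,2.8893)
cross product → J_v[:, 2] = (2.8893,0.0000,-9.0044)
J_ω[:, 2] = z_2
entry J[2][2] = -9.0044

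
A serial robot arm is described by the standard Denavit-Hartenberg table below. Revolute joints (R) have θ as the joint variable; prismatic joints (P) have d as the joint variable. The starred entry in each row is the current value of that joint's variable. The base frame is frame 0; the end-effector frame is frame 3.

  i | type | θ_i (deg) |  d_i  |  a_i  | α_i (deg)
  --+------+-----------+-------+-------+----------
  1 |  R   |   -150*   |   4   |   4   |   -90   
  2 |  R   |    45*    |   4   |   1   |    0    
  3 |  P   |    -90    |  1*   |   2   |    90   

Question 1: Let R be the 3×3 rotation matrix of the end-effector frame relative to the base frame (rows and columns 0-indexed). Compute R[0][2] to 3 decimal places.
0.612

End-effector z-axis (col 2 of R) = (0.6124,0.3536,0.7071)
R[0][2] = 0.6124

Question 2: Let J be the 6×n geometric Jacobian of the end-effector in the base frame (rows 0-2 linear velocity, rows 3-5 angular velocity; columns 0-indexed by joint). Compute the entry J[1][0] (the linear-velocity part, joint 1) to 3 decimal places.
-2.801

axis z_0 = ẑ; lever o_n−o_0 = (-2.8012,-7.3908,4.7071)
cross product → J_v[:, 0] = (7.3908,-2.8012,0.0000)
J_ω[:, 0] = z_0
entry J[1][0] = -2.8012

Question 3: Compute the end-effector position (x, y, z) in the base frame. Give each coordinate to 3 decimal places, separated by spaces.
after link 1: o_1 = (-3.4641, -2.0000, 4.0000)
after link 2: o_2 = (-2.0765, -5.8177, 3.2929)
after link 3: o_3 = (-2.8012, -7.3908, 4.7071)

-2.801 -7.391 4.707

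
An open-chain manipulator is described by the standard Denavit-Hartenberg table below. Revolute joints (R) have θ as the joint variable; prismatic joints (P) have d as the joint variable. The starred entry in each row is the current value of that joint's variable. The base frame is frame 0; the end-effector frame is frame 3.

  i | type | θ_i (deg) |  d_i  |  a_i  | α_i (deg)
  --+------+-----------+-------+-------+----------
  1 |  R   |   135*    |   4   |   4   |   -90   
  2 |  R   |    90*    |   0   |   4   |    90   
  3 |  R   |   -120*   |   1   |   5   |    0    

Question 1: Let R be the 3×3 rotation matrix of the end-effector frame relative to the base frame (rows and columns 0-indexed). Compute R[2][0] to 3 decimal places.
0.500

End-effector x-axis (col 0 of R) = (0.6124,0.6124,0.5000)
R[2][0] = 0.5000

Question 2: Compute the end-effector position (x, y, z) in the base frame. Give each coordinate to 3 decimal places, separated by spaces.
after link 1: o_1 = (-2.8284, 2.8284, 4.0000)
after link 2: o_2 = (-2.8284, 2.8284, 0.0000)
after link 3: o_3 = (-0.4737, 6.5974, 2.5000)

-0.474 6.597 2.500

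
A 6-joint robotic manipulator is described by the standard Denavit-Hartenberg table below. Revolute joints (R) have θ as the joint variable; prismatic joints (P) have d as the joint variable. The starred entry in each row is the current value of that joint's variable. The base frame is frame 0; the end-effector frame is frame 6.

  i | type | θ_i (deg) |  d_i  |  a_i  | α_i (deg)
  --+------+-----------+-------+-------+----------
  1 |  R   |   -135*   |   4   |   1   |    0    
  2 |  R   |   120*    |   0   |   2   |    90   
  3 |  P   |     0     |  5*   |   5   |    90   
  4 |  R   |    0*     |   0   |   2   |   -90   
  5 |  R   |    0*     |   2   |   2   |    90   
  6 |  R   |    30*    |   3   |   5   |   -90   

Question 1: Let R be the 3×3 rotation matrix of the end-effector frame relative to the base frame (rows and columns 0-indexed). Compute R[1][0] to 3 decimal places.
-0.707

End-effector x-axis (col 0 of R) = (0.7071,-0.7071,0.0000)
R[1][0] = -0.7071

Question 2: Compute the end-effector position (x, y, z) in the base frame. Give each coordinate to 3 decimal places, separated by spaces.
11.642 -13.851 1.000

after link 1: o_1 = (-0.7071, -0.7071, 4.0000)
after link 2: o_2 = (1.2247, -1.2247, 4.0000)
after link 3: o_3 = (4.7603, -7.3485, 4.0000)
after link 4: o_4 = (6.6921, -7.8661, 4.0000)
after link 5: o_5 = (8.1063, -10.3156, 4.0000)
after link 6: o_6 = (11.6419, -13.8511, 1.0000)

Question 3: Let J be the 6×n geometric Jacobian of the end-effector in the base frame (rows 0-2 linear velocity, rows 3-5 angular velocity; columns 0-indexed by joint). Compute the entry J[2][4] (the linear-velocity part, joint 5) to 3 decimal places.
axis z_4 = (-0.2588,-0.9659,0.0000); lever o_n−o_4 = (4.9497,-5.9850,-3.0000)
cross product → J_v[:, 4] = (2.8978,-0.7765,6.3301)
J_ω[:, 4] = z_4
entry J[2][4] = 6.3301

6.330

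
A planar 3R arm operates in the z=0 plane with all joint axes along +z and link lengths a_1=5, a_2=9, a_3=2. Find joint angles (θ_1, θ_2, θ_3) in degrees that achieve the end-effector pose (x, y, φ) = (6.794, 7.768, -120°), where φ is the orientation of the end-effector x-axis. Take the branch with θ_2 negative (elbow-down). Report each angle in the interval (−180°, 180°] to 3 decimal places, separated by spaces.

wrist centre = target − a_3·(cos φ, sin φ) = (7.7940, 9.5001)
cos θ_2 = (150.9974−5²−9²)/(2·5·9) = 0.5000; θ_2 = -60.0019° (elbow-down)
β = atan2(9.5001,7.7940) = 50.6340°; ψ = atan2(-7.7944,9.4997) = -39.3683°
θ_1 = β − ψ = 90.0023°
θ_3 = φ − θ_1 − θ_2 = -150.0004° (wrapped to (-180°,180°])

90.002 -60.002 -150.000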